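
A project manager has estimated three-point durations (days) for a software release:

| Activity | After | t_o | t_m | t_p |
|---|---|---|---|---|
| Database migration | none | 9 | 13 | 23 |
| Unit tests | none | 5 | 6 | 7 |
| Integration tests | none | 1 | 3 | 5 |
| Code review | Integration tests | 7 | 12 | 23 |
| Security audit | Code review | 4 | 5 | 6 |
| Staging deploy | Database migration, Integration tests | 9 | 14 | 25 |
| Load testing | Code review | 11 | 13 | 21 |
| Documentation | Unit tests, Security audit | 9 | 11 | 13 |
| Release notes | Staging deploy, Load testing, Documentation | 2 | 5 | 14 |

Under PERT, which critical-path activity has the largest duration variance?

Code review

te_Database migration = (9 + 4·13 + 23)/6 = 84/6 = 14; σ²_Database migration = ((23−9)/6)² = 5.444
te_Unit tests = (5 + 4·6 + 7)/6 = 36/6 = 6; σ²_Unit tests = ((7−5)/6)² = 0.111
te_Integration tests = (1 + 4·3 + 5)/6 = 18/6 = 3; σ²_Integration tests = ((5−1)/6)² = 0.444
te_Code review = (7 + 4·12 + 23)/6 = 78/6 = 13; σ²_Code review = ((23−7)/6)² = 7.111
te_Security audit = (4 + 4·5 + 6)/6 = 30/6 = 5; σ²_Security audit = ((6−4)/6)² = 0.111
te_Staging deploy = (9 + 4·14 + 25)/6 = 90/6 = 15; σ²_Staging deploy = ((25−9)/6)² = 7.111
te_Load testing = (11 + 4·13 + 21)/6 = 84/6 = 14; σ²_Load testing = ((21−11)/6)² = 2.778
te_Documentation = (9 + 4·11 + 13)/6 = 66/6 = 11; σ²_Documentation = ((13−9)/6)² = 0.444
te_Release notes = (2 + 4·5 + 14)/6 = 36/6 = 6; σ²_Release notes = ((14−2)/6)² = 4.000

Forward pass:
ES_Database migration = 0; EF_Database migration = 14
ES_Unit tests = 0; EF_Unit tests = 6
ES_Integration tests = 0; EF_Integration tests = 3
ES_Code review = 3; EF_Code review = 3+13 = 16
ES_Security audit = 16; EF_Security audit = 16+5 = 21
ES_Staging deploy = max(EF_Database migration=14, EF_Integration tests=3) = 14; EF_Staging deploy = 14+15 = 29
ES_Load testing = 16; EF_Load testing = 16+14 = 30
ES_Documentation = max(EF_Unit tests=6, EF_Security audit=21) = 21; EF_Documentation = 21+11 = 32
ES_Release notes = max(EF_Staging deploy=29, EF_Load testing=30, EF_Documentation=32) = 32; EF_Release notes = 32+6 = 38
Expected project duration μ = 38 days. Critical path: Integration tests → Code review → Security audit → Documentation → Release notes.

Variances on critical path: σ²_Integration tests=0.444, σ²_Code review=7.111, σ²_Security audit=0.111, σ²_Documentation=0.444, σ²_Release notes=4.000.
Largest is σ²_Code review = 7.111.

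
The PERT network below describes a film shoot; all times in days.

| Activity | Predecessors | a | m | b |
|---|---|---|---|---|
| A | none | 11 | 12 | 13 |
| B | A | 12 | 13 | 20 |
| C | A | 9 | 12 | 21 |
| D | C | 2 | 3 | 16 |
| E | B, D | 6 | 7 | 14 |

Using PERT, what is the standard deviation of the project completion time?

3.37 days

te_A = (11 + 4·12 + 13)/6 = 72/6 = 12; σ²_A = ((13−11)/6)² = 0.111
te_B = (12 + 4·13 + 20)/6 = 84/6 = 14; σ²_B = ((20−12)/6)² = 1.778
te_C = (9 + 4·12 + 21)/6 = 78/6 = 13; σ²_C = ((21−9)/6)² = 4.000
te_D = (2 + 4·3 + 16)/6 = 30/6 = 5; σ²_D = ((16−2)/6)² = 5.444
te_E = (6 + 4·7 + 14)/6 = 48/6 = 8; σ²_E = ((14−6)/6)² = 1.778

Forward pass:
ES_A = 0; EF_A = 12
ES_B = 12; EF_B = 12+14 = 26
ES_C = 12; EF_C = 12+13 = 25
ES_D = 25; EF_D = 25+5 = 30
ES_E = max(EF_B=26, EF_D=30) = 30; EF_E = 30+8 = 38
Expected project duration μ = 38 days. Critical path: A → C → D → E.

Variance along critical path = 0.111 + 4.000 + 5.444 + 1.778 = 11.333
σ = √11.333 = 3.367 days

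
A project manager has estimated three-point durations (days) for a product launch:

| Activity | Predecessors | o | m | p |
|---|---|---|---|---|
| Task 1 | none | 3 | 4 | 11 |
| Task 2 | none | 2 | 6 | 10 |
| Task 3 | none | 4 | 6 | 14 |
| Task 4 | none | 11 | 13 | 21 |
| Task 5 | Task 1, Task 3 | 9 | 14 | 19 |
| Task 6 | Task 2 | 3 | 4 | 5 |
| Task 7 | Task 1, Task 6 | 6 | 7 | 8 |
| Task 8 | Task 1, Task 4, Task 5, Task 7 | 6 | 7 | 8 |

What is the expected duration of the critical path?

28 days

te_Task 1 = (3 + 4·4 + 11)/6 = 30/6 = 5
te_Task 2 = (2 + 4·6 + 10)/6 = 36/6 = 6
te_Task 3 = (4 + 4·6 + 14)/6 = 42/6 = 7
te_Task 4 = (11 + 4·13 + 21)/6 = 84/6 = 14
te_Task 5 = (9 + 4·14 + 19)/6 = 84/6 = 14
te_Task 6 = (3 + 4·4 + 5)/6 = 24/6 = 4
te_Task 7 = (6 + 4·7 + 8)/6 = 42/6 = 7
te_Task 8 = (6 + 4·7 + 8)/6 = 42/6 = 7

Forward pass:
ES_Task 1 = 0; EF_Task 1 = 5
ES_Task 2 = 0; EF_Task 2 = 6
ES_Task 3 = 0; EF_Task 3 = 7
ES_Task 4 = 0; EF_Task 4 = 14
ES_Task 5 = max(EF_Task 1=5, EF_Task 3=7) = 7; EF_Task 5 = 7+14 = 21
ES_Task 6 = 6; EF_Task 6 = 6+4 = 10
ES_Task 7 = max(EF_Task 1=5, EF_Task 6=10) = 10; EF_Task 7 = 10+7 = 17
ES_Task 8 = max(EF_Task 1=5, EF_Task 4=14, EF_Task 5=21, EF_Task 7=17) = 21; EF_Task 8 = 21+7 = 28
Expected project duration μ = 28 days. Critical path: Task 3 → Task 5 → Task 8.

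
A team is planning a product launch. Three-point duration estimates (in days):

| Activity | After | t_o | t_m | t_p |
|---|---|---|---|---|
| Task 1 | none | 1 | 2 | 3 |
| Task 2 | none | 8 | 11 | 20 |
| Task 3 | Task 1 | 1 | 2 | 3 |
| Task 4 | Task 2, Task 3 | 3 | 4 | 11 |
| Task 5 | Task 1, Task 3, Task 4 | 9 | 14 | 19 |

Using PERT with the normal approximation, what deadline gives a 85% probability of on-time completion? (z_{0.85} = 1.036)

te_Task 1 = (1 + 4·2 + 3)/6 = 12/6 = 2; σ²_Task 1 = ((3−1)/6)² = 0.111
te_Task 2 = (8 + 4·11 + 20)/6 = 72/6 = 12; σ²_Task 2 = ((20−8)/6)² = 4.000
te_Task 3 = (1 + 4·2 + 3)/6 = 12/6 = 2; σ²_Task 3 = ((3−1)/6)² = 0.111
te_Task 4 = (3 + 4·4 + 11)/6 = 30/6 = 5; σ²_Task 4 = ((11−3)/6)² = 1.778
te_Task 5 = (9 + 4·14 + 19)/6 = 84/6 = 14; σ²_Task 5 = ((19−9)/6)² = 2.778

Forward pass:
ES_Task 1 = 0; EF_Task 1 = 2
ES_Task 2 = 0; EF_Task 2 = 12
ES_Task 3 = 2; EF_Task 3 = 2+2 = 4
ES_Task 4 = max(EF_Task 2=12, EF_Task 3=4) = 12; EF_Task 4 = 12+5 = 17
ES_Task 5 = max(EF_Task 1=2, EF_Task 3=4, EF_Task 4=17) = 17; EF_Task 5 = 17+14 = 31
Expected project duration μ = 31 days. Critical path: Task 2 → Task 4 → Task 5.

Variance along critical path = 4.000 + 1.778 + 2.778 = 8.556; σ = 2.925 days.
D = μ + z·σ = 31 + 1.036·2.925 = 34.0 days

34.0 days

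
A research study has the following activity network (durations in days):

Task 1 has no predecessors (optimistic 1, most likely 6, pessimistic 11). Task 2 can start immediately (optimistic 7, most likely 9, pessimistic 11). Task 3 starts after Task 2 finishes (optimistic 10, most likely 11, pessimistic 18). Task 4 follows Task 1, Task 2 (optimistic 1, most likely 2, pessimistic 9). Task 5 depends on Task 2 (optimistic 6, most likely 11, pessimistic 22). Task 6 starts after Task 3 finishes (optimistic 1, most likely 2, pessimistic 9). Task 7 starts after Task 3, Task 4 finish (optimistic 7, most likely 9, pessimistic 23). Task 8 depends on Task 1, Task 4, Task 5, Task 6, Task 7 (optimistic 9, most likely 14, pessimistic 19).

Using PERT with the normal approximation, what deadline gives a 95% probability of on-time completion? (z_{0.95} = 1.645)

te_Task 1 = (1 + 4·6 + 11)/6 = 36/6 = 6; σ²_Task 1 = ((11−1)/6)² = 2.778
te_Task 2 = (7 + 4·9 + 11)/6 = 54/6 = 9; σ²_Task 2 = ((11−7)/6)² = 0.444
te_Task 3 = (10 + 4·11 + 18)/6 = 72/6 = 12; σ²_Task 3 = ((18−10)/6)² = 1.778
te_Task 4 = (1 + 4·2 + 9)/6 = 18/6 = 3; σ²_Task 4 = ((9−1)/6)² = 1.778
te_Task 5 = (6 + 4·11 + 22)/6 = 72/6 = 12; σ²_Task 5 = ((22−6)/6)² = 7.111
te_Task 6 = (1 + 4·2 + 9)/6 = 18/6 = 3; σ²_Task 6 = ((9−1)/6)² = 1.778
te_Task 7 = (7 + 4·9 + 23)/6 = 66/6 = 11; σ²_Task 7 = ((23−7)/6)² = 7.111
te_Task 8 = (9 + 4·14 + 19)/6 = 84/6 = 14; σ²_Task 8 = ((19−9)/6)² = 2.778

Forward pass:
ES_Task 1 = 0; EF_Task 1 = 6
ES_Task 2 = 0; EF_Task 2 = 9
ES_Task 3 = 9; EF_Task 3 = 9+12 = 21
ES_Task 4 = max(EF_Task 1=6, EF_Task 2=9) = 9; EF_Task 4 = 9+3 = 12
ES_Task 5 = 9; EF_Task 5 = 9+12 = 21
ES_Task 6 = 21; EF_Task 6 = 21+3 = 24
ES_Task 7 = max(EF_Task 3=21, EF_Task 4=12) = 21; EF_Task 7 = 21+11 = 32
ES_Task 8 = max(EF_Task 1=6, EF_Task 4=12, EF_Task 5=21, EF_Task 6=24, EF_Task 7=32) = 32; EF_Task 8 = 32+14 = 46
Expected project duration μ = 46 days. Critical path: Task 2 → Task 3 → Task 7 → Task 8.

Variance along critical path = 0.444 + 1.778 + 7.111 + 2.778 = 12.111; σ = 3.480 days.
D = μ + z·σ = 46 + 1.645·3.480 = 51.7 days

51.7 days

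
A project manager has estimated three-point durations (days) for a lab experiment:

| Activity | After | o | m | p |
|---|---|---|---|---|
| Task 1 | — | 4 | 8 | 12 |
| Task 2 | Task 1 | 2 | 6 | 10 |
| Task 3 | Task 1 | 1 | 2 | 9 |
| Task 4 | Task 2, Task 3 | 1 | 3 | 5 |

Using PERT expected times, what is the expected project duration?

te_Task 1 = (4 + 4·8 + 12)/6 = 48/6 = 8
te_Task 2 = (2 + 4·6 + 10)/6 = 36/6 = 6
te_Task 3 = (1 + 4·2 + 9)/6 = 18/6 = 3
te_Task 4 = (1 + 4·3 + 5)/6 = 18/6 = 3

Forward pass:
ES_Task 1 = 0; EF_Task 1 = 8
ES_Task 2 = 8; EF_Task 2 = 8+6 = 14
ES_Task 3 = 8; EF_Task 3 = 8+3 = 11
ES_Task 4 = max(EF_Task 2=14, EF_Task 3=11) = 14; EF_Task 4 = 14+3 = 17
Expected project duration μ = 17 days. Critical path: Task 1 → Task 2 → Task 4.

17 days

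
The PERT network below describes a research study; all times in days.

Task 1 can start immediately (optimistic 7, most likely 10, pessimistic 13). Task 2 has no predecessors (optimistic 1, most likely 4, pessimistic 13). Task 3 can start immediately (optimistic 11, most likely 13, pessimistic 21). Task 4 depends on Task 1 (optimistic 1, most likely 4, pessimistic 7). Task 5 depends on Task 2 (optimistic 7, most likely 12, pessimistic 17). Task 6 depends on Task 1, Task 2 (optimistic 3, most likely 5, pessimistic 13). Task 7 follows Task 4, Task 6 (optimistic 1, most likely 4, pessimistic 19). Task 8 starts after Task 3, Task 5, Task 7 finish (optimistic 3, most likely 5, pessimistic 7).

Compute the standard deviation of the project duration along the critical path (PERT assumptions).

te_Task 1 = (7 + 4·10 + 13)/6 = 60/6 = 10; σ²_Task 1 = ((13−7)/6)² = 1.000
te_Task 2 = (1 + 4·4 + 13)/6 = 30/6 = 5; σ²_Task 2 = ((13−1)/6)² = 4.000
te_Task 3 = (11 + 4·13 + 21)/6 = 84/6 = 14; σ²_Task 3 = ((21−11)/6)² = 2.778
te_Task 4 = (1 + 4·4 + 7)/6 = 24/6 = 4; σ²_Task 4 = ((7−1)/6)² = 1.000
te_Task 5 = (7 + 4·12 + 17)/6 = 72/6 = 12; σ²_Task 5 = ((17−7)/6)² = 2.778
te_Task 6 = (3 + 4·5 + 13)/6 = 36/6 = 6; σ²_Task 6 = ((13−3)/6)² = 2.778
te_Task 7 = (1 + 4·4 + 19)/6 = 36/6 = 6; σ²_Task 7 = ((19−1)/6)² = 9.000
te_Task 8 = (3 + 4·5 + 7)/6 = 30/6 = 5; σ²_Task 8 = ((7−3)/6)² = 0.444

Forward pass:
ES_Task 1 = 0; EF_Task 1 = 10
ES_Task 2 = 0; EF_Task 2 = 5
ES_Task 3 = 0; EF_Task 3 = 14
ES_Task 4 = 10; EF_Task 4 = 10+4 = 14
ES_Task 5 = 5; EF_Task 5 = 5+12 = 17
ES_Task 6 = max(EF_Task 1=10, EF_Task 2=5) = 10; EF_Task 6 = 10+6 = 16
ES_Task 7 = max(EF_Task 4=14, EF_Task 6=16) = 16; EF_Task 7 = 16+6 = 22
ES_Task 8 = max(EF_Task 3=14, EF_Task 5=17, EF_Task 7=22) = 22; EF_Task 8 = 22+5 = 27
Expected project duration μ = 27 days. Critical path: Task 1 → Task 6 → Task 7 → Task 8.

Variance along critical path = 1.000 + 2.778 + 9.000 + 0.444 = 13.222
σ = √13.222 = 3.636 days

3.64 days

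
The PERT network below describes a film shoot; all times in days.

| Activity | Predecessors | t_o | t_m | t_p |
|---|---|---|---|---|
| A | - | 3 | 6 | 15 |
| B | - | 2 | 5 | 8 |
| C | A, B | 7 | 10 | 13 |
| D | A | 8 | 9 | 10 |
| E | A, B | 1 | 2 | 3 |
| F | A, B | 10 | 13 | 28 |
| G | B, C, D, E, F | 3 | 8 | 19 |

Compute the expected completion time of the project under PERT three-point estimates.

te_A = (3 + 4·6 + 15)/6 = 42/6 = 7
te_B = (2 + 4·5 + 8)/6 = 30/6 = 5
te_C = (7 + 4·10 + 13)/6 = 60/6 = 10
te_D = (8 + 4·9 + 10)/6 = 54/6 = 9
te_E = (1 + 4·2 + 3)/6 = 12/6 = 2
te_F = (10 + 4·13 + 28)/6 = 90/6 = 15
te_G = (3 + 4·8 + 19)/6 = 54/6 = 9

Forward pass:
ES_A = 0; EF_A = 7
ES_B = 0; EF_B = 5
ES_C = max(EF_A=7, EF_B=5) = 7; EF_C = 7+10 = 17
ES_D = 7; EF_D = 7+9 = 16
ES_E = max(EF_A=7, EF_B=5) = 7; EF_E = 7+2 = 9
ES_F = max(EF_A=7, EF_B=5) = 7; EF_F = 7+15 = 22
ES_G = max(EF_B=5, EF_C=17, EF_D=16, EF_E=9, EF_F=22) = 22; EF_G = 22+9 = 31
Expected project duration μ = 31 days. Critical path: A → F → G.

31 days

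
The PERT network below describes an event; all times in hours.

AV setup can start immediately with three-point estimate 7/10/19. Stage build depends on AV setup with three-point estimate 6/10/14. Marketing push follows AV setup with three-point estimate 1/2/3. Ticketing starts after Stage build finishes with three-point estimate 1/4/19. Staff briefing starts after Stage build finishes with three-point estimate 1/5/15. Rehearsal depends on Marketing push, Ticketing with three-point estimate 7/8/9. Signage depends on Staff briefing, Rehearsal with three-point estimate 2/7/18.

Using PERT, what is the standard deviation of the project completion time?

te_AV setup = (7 + 4·10 + 19)/6 = 66/6 = 11; σ²_AV setup = ((19−7)/6)² = 4.000
te_Stage build = (6 + 4·10 + 14)/6 = 60/6 = 10; σ²_Stage build = ((14−6)/6)² = 1.778
te_Marketing push = (1 + 4·2 + 3)/6 = 12/6 = 2; σ²_Marketing push = ((3−1)/6)² = 0.111
te_Ticketing = (1 + 4·4 + 19)/6 = 36/6 = 6; σ²_Ticketing = ((19−1)/6)² = 9.000
te_Staff briefing = (1 + 4·5 + 15)/6 = 36/6 = 6; σ²_Staff briefing = ((15−1)/6)² = 5.444
te_Rehearsal = (7 + 4·8 + 9)/6 = 48/6 = 8; σ²_Rehearsal = ((9−7)/6)² = 0.111
te_Signage = (2 + 4·7 + 18)/6 = 48/6 = 8; σ²_Signage = ((18−2)/6)² = 7.111

Forward pass:
ES_AV setup = 0; EF_AV setup = 11
ES_Stage build = 11; EF_Stage build = 11+10 = 21
ES_Marketing push = 11; EF_Marketing push = 11+2 = 13
ES_Ticketing = 21; EF_Ticketing = 21+6 = 27
ES_Staff briefing = 21; EF_Staff briefing = 21+6 = 27
ES_Rehearsal = max(EF_Marketing push=13, EF_Ticketing=27) = 27; EF_Rehearsal = 27+8 = 35
ES_Signage = max(EF_Staff briefing=27, EF_Rehearsal=35) = 35; EF_Signage = 35+8 = 43
Expected project duration μ = 43 hours. Critical path: AV setup → Stage build → Ticketing → Rehearsal → Signage.

Variance along critical path = 4.000 + 1.778 + 9.000 + 0.111 + 7.111 = 22.000
σ = √22.000 = 4.690 hours

4.69 hours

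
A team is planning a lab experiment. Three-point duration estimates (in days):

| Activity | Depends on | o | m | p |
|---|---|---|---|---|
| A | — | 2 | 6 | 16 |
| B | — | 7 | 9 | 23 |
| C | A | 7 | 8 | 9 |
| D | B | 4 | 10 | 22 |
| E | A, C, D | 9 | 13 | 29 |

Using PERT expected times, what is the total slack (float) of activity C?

7 days

te_A = (2 + 4·6 + 16)/6 = 42/6 = 7
te_B = (7 + 4·9 + 23)/6 = 66/6 = 11
te_C = (7 + 4·8 + 9)/6 = 48/6 = 8
te_D = (4 + 4·10 + 22)/6 = 66/6 = 11
te_E = (9 + 4·13 + 29)/6 = 90/6 = 15

Forward pass:
ES_A = 0; EF_A = 7
ES_B = 0; EF_B = 11
ES_C = 7; EF_C = 7+8 = 15
ES_D = 11; EF_D = 11+11 = 22
ES_E = max(EF_A=7, EF_C=15, EF_D=22) = 22; EF_E = 22+15 = 37
Expected project duration μ = 37 days. Critical path: B → D → E.

Backward pass:
LF_E = 37; LS_E = 37−15 = 22
LF_D = LS_E = 22; LS_D = 22−11 = 11
LF_C = LS_E = 22; LS_C = 22−8 = 14
LF_B = LS_D = 11; LS_B = 11−11 = 0
LF_A = min(LS_C=14, LS_E=22) = 14; LS_A = 14−7 = 7
Slack_C = LS_C − ES_C = 14 − 7 = 7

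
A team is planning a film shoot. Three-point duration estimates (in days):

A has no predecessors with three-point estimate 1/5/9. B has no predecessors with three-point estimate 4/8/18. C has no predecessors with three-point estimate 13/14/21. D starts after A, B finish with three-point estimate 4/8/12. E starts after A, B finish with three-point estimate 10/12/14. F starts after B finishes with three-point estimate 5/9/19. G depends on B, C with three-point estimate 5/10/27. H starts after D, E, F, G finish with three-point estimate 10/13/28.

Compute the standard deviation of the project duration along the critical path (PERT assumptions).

te_A = (1 + 4·5 + 9)/6 = 30/6 = 5; σ²_A = ((9−1)/6)² = 1.778
te_B = (4 + 4·8 + 18)/6 = 54/6 = 9; σ²_B = ((18−4)/6)² = 5.444
te_C = (13 + 4·14 + 21)/6 = 90/6 = 15; σ²_C = ((21−13)/6)² = 1.778
te_D = (4 + 4·8 + 12)/6 = 48/6 = 8; σ²_D = ((12−4)/6)² = 1.778
te_E = (10 + 4·12 + 14)/6 = 72/6 = 12; σ²_E = ((14−10)/6)² = 0.444
te_F = (5 + 4·9 + 19)/6 = 60/6 = 10; σ²_F = ((19−5)/6)² = 5.444
te_G = (5 + 4·10 + 27)/6 = 72/6 = 12; σ²_G = ((27−5)/6)² = 13.444
te_H = (10 + 4·13 + 28)/6 = 90/6 = 15; σ²_H = ((28−10)/6)² = 9.000

Forward pass:
ES_A = 0; EF_A = 5
ES_B = 0; EF_B = 9
ES_C = 0; EF_C = 15
ES_D = max(EF_A=5, EF_B=9) = 9; EF_D = 9+8 = 17
ES_E = max(EF_A=5, EF_B=9) = 9; EF_E = 9+12 = 21
ES_F = 9; EF_F = 9+10 = 19
ES_G = max(EF_B=9, EF_C=15) = 15; EF_G = 15+12 = 27
ES_H = max(EF_D=17, EF_E=21, EF_F=19, EF_G=27) = 27; EF_H = 27+15 = 42
Expected project duration μ = 42 days. Critical path: C → G → H.

Variance along critical path = 1.778 + 13.444 + 9.000 = 24.222
σ = √24.222 = 4.922 days

4.92 days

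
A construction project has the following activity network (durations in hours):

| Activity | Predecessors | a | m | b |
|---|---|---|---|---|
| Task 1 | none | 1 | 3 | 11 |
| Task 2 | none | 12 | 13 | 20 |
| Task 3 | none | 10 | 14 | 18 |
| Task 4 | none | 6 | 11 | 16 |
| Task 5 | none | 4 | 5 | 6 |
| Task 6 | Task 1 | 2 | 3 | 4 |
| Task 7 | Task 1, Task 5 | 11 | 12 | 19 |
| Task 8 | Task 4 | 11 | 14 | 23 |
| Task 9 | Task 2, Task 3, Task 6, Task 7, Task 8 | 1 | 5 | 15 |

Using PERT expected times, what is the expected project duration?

te_Task 1 = (1 + 4·3 + 11)/6 = 24/6 = 4
te_Task 2 = (12 + 4·13 + 20)/6 = 84/6 = 14
te_Task 3 = (10 + 4·14 + 18)/6 = 84/6 = 14
te_Task 4 = (6 + 4·11 + 16)/6 = 66/6 = 11
te_Task 5 = (4 + 4·5 + 6)/6 = 30/6 = 5
te_Task 6 = (2 + 4·3 + 4)/6 = 18/6 = 3
te_Task 7 = (11 + 4·12 + 19)/6 = 78/6 = 13
te_Task 8 = (11 + 4·14 + 23)/6 = 90/6 = 15
te_Task 9 = (1 + 4·5 + 15)/6 = 36/6 = 6

Forward pass:
ES_Task 1 = 0; EF_Task 1 = 4
ES_Task 2 = 0; EF_Task 2 = 14
ES_Task 3 = 0; EF_Task 3 = 14
ES_Task 4 = 0; EF_Task 4 = 11
ES_Task 5 = 0; EF_Task 5 = 5
ES_Task 6 = 4; EF_Task 6 = 4+3 = 7
ES_Task 7 = max(EF_Task 1=4, EF_Task 5=5) = 5; EF_Task 7 = 5+13 = 18
ES_Task 8 = 11; EF_Task 8 = 11+15 = 26
ES_Task 9 = max(EF_Task 2=14, EF_Task 3=14, EF_Task 6=7, EF_Task 7=18, EF_Task 8=26) = 26; EF_Task 9 = 26+6 = 32
Expected project duration μ = 32 hours. Critical path: Task 4 → Task 8 → Task 9.

32 hours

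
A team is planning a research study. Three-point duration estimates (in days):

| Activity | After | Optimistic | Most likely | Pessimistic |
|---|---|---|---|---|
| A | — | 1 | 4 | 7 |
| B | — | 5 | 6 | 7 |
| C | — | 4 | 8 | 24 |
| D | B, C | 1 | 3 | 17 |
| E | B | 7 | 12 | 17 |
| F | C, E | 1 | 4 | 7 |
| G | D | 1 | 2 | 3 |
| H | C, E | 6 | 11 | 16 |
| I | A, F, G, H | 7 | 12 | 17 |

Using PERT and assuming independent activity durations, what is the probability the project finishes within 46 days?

0.957

te_A = (1 + 4·4 + 7)/6 = 24/6 = 4; σ²_A = ((7−1)/6)² = 1.000
te_B = (5 + 4·6 + 7)/6 = 36/6 = 6; σ²_B = ((7−5)/6)² = 0.111
te_C = (4 + 4·8 + 24)/6 = 60/6 = 10; σ²_C = ((24−4)/6)² = 11.111
te_D = (1 + 4·3 + 17)/6 = 30/6 = 5; σ²_D = ((17−1)/6)² = 7.111
te_E = (7 + 4·12 + 17)/6 = 72/6 = 12; σ²_E = ((17−7)/6)² = 2.778
te_F = (1 + 4·4 + 7)/6 = 24/6 = 4; σ²_F = ((7−1)/6)² = 1.000
te_G = (1 + 4·2 + 3)/6 = 12/6 = 2; σ²_G = ((3−1)/6)² = 0.111
te_H = (6 + 4·11 + 16)/6 = 66/6 = 11; σ²_H = ((16−6)/6)² = 2.778
te_I = (7 + 4·12 + 17)/6 = 72/6 = 12; σ²_I = ((17−7)/6)² = 2.778

Forward pass:
ES_A = 0; EF_A = 4
ES_B = 0; EF_B = 6
ES_C = 0; EF_C = 10
ES_D = max(EF_B=6, EF_C=10) = 10; EF_D = 10+5 = 15
ES_E = 6; EF_E = 6+12 = 18
ES_F = max(EF_C=10, EF_E=18) = 18; EF_F = 18+4 = 22
ES_G = 15; EF_G = 15+2 = 17
ES_H = max(EF_C=10, EF_E=18) = 18; EF_H = 18+11 = 29
ES_I = max(EF_A=4, EF_F=22, EF_G=17, EF_H=29) = 29; EF_I = 29+12 = 41
Expected project duration μ = 41 days. Critical path: B → E → H → I.

Variance along critical path = 0.111 + 2.778 + 2.778 + 2.778 = 8.444; σ = √8.444 = 2.906 days.
Z = (46 − 41) / 2.906 = 1.721
P(T ≤ 46) = Φ(1.721) ≈ 0.957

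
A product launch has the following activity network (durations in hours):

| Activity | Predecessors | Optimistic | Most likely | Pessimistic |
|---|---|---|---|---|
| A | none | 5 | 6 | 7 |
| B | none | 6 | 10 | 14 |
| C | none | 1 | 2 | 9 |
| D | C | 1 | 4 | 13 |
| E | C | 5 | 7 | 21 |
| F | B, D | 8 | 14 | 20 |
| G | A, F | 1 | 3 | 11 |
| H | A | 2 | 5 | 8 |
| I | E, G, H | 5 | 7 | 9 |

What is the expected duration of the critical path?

35 hours

te_A = (5 + 4·6 + 7)/6 = 36/6 = 6
te_B = (6 + 4·10 + 14)/6 = 60/6 = 10
te_C = (1 + 4·2 + 9)/6 = 18/6 = 3
te_D = (1 + 4·4 + 13)/6 = 30/6 = 5
te_E = (5 + 4·7 + 21)/6 = 54/6 = 9
te_F = (8 + 4·14 + 20)/6 = 84/6 = 14
te_G = (1 + 4·3 + 11)/6 = 24/6 = 4
te_H = (2 + 4·5 + 8)/6 = 30/6 = 5
te_I = (5 + 4·7 + 9)/6 = 42/6 = 7

Forward pass:
ES_A = 0; EF_A = 6
ES_B = 0; EF_B = 10
ES_C = 0; EF_C = 3
ES_D = 3; EF_D = 3+5 = 8
ES_E = 3; EF_E = 3+9 = 12
ES_F = max(EF_B=10, EF_D=8) = 10; EF_F = 10+14 = 24
ES_G = max(EF_A=6, EF_F=24) = 24; EF_G = 24+4 = 28
ES_H = 6; EF_H = 6+5 = 11
ES_I = max(EF_E=12, EF_G=28, EF_H=11) = 28; EF_I = 28+7 = 35
Expected project duration μ = 35 hours. Critical path: B → F → G → I.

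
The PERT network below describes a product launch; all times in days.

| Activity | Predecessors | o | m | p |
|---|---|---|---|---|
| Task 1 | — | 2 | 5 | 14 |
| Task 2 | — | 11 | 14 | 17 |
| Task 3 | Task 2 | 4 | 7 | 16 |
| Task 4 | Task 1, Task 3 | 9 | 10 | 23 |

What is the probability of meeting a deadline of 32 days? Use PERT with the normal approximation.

0.268

te_Task 1 = (2 + 4·5 + 14)/6 = 36/6 = 6; σ²_Task 1 = ((14−2)/6)² = 4.000
te_Task 2 = (11 + 4·14 + 17)/6 = 84/6 = 14; σ²_Task 2 = ((17−11)/6)² = 1.000
te_Task 3 = (4 + 4·7 + 16)/6 = 48/6 = 8; σ²_Task 3 = ((16−4)/6)² = 4.000
te_Task 4 = (9 + 4·10 + 23)/6 = 72/6 = 12; σ²_Task 4 = ((23−9)/6)² = 5.444

Forward pass:
ES_Task 1 = 0; EF_Task 1 = 6
ES_Task 2 = 0; EF_Task 2 = 14
ES_Task 3 = 14; EF_Task 3 = 14+8 = 22
ES_Task 4 = max(EF_Task 1=6, EF_Task 3=22) = 22; EF_Task 4 = 22+12 = 34
Expected project duration μ = 34 days. Critical path: Task 2 → Task 3 → Task 4.

Variance along critical path = 1.000 + 4.000 + 5.444 = 10.444; σ = √10.444 = 3.232 days.
Z = (32 − 34) / 3.232 = -0.619
P(T ≤ 32) = Φ(-0.619) ≈ 0.268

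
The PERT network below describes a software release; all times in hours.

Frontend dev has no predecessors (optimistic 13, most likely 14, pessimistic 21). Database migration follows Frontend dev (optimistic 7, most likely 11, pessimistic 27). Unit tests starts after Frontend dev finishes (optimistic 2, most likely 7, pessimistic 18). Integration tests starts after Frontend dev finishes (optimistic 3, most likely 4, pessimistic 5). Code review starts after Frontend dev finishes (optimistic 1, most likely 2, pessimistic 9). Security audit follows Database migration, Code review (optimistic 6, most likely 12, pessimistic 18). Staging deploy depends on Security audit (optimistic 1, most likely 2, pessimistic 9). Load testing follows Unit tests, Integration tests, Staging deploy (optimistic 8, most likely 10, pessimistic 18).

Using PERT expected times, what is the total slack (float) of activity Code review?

10 hours

te_Frontend dev = (13 + 4·14 + 21)/6 = 90/6 = 15
te_Database migration = (7 + 4·11 + 27)/6 = 78/6 = 13
te_Unit tests = (2 + 4·7 + 18)/6 = 48/6 = 8
te_Integration tests = (3 + 4·4 + 5)/6 = 24/6 = 4
te_Code review = (1 + 4·2 + 9)/6 = 18/6 = 3
te_Security audit = (6 + 4·12 + 18)/6 = 72/6 = 12
te_Staging deploy = (1 + 4·2 + 9)/6 = 18/6 = 3
te_Load testing = (8 + 4·10 + 18)/6 = 66/6 = 11

Forward pass:
ES_Frontend dev = 0; EF_Frontend dev = 15
ES_Database migration = 15; EF_Database migration = 15+13 = 28
ES_Unit tests = 15; EF_Unit tests = 15+8 = 23
ES_Integration tests = 15; EF_Integration tests = 15+4 = 19
ES_Code review = 15; EF_Code review = 15+3 = 18
ES_Security audit = max(EF_Database migration=28, EF_Code review=18) = 28; EF_Security audit = 28+12 = 40
ES_Staging deploy = 40; EF_Staging deploy = 40+3 = 43
ES_Load testing = max(EF_Unit tests=23, EF_Integration tests=19, EF_Staging deploy=43) = 43; EF_Load testing = 43+11 = 54
Expected project duration μ = 54 hours. Critical path: Frontend dev → Database migration → Security audit → Staging deploy → Load testing.

Backward pass:
LF_Load testing = 54; LS_Load testing = 54−11 = 43
LF_Staging deploy = LS_Load testing = 43; LS_Staging deploy = 43−3 = 40
LF_Security audit = LS_Staging deploy = 40; LS_Security audit = 40−12 = 28
LF_Code review = LS_Security audit = 28; LS_Code review = 28−3 = 25
LF_Integration tests = LS_Load testing = 43; LS_Integration tests = 43−4 = 39
LF_Unit tests = LS_Load testing = 43; LS_Unit tests = 43−8 = 35
LF_Database migration = LS_Security audit = 28; LS_Database migration = 28−13 = 15
LF_Frontend dev = min(LS_Database migration=15, LS_Unit tests=35, LS_Integration tests=39, LS_Code review=25) = 15; LS_Frontend dev = 15−15 = 0
Slack_Code review = LS_Code review − ES_Code review = 25 − 15 = 10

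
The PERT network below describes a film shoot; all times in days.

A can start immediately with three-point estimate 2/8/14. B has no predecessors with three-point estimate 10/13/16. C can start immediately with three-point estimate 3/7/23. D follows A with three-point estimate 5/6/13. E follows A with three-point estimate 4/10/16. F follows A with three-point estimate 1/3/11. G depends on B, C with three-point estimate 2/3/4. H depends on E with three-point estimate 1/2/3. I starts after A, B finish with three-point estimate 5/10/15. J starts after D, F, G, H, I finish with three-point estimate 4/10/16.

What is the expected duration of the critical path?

te_A = (2 + 4·8 + 14)/6 = 48/6 = 8
te_B = (10 + 4·13 + 16)/6 = 78/6 = 13
te_C = (3 + 4·7 + 23)/6 = 54/6 = 9
te_D = (5 + 4·6 + 13)/6 = 42/6 = 7
te_E = (4 + 4·10 + 16)/6 = 60/6 = 10
te_F = (1 + 4·3 + 11)/6 = 24/6 = 4
te_G = (2 + 4·3 + 4)/6 = 18/6 = 3
te_H = (1 + 4·2 + 3)/6 = 12/6 = 2
te_I = (5 + 4·10 + 15)/6 = 60/6 = 10
te_J = (4 + 4·10 + 16)/6 = 60/6 = 10

Forward pass:
ES_A = 0; EF_A = 8
ES_B = 0; EF_B = 13
ES_C = 0; EF_C = 9
ES_D = 8; EF_D = 8+7 = 15
ES_E = 8; EF_E = 8+10 = 18
ES_F = 8; EF_F = 8+4 = 12
ES_G = max(EF_B=13, EF_C=9) = 13; EF_G = 13+3 = 16
ES_H = 18; EF_H = 18+2 = 20
ES_I = max(EF_A=8, EF_B=13) = 13; EF_I = 13+10 = 23
ES_J = max(EF_D=15, EF_F=12, EF_G=16, EF_H=20, EF_I=23) = 23; EF_J = 23+10 = 33
Expected project duration μ = 33 days. Critical path: B → I → J.

33 days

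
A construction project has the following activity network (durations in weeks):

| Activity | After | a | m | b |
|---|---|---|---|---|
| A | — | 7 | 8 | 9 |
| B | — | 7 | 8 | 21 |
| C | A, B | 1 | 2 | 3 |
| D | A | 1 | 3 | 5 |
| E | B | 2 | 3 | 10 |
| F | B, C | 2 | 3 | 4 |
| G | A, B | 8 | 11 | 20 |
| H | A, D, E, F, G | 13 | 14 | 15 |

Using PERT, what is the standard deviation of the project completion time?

te_A = (7 + 4·8 + 9)/6 = 48/6 = 8; σ²_A = ((9−7)/6)² = 0.111
te_B = (7 + 4·8 + 21)/6 = 60/6 = 10; σ²_B = ((21−7)/6)² = 5.444
te_C = (1 + 4·2 + 3)/6 = 12/6 = 2; σ²_C = ((3−1)/6)² = 0.111
te_D = (1 + 4·3 + 5)/6 = 18/6 = 3; σ²_D = ((5−1)/6)² = 0.444
te_E = (2 + 4·3 + 10)/6 = 24/6 = 4; σ²_E = ((10−2)/6)² = 1.778
te_F = (2 + 4·3 + 4)/6 = 18/6 = 3; σ²_F = ((4−2)/6)² = 0.111
te_G = (8 + 4·11 + 20)/6 = 72/6 = 12; σ²_G = ((20−8)/6)² = 4.000
te_H = (13 + 4·14 + 15)/6 = 84/6 = 14; σ²_H = ((15−13)/6)² = 0.111

Forward pass:
ES_A = 0; EF_A = 8
ES_B = 0; EF_B = 10
ES_C = max(EF_A=8, EF_B=10) = 10; EF_C = 10+2 = 12
ES_D = 8; EF_D = 8+3 = 11
ES_E = 10; EF_E = 10+4 = 14
ES_F = max(EF_B=10, EF_C=12) = 12; EF_F = 12+3 = 15
ES_G = max(EF_A=8, EF_B=10) = 10; EF_G = 10+12 = 22
ES_H = max(EF_A=8, EF_D=11, EF_E=14, EF_F=15, EF_G=22) = 22; EF_H = 22+14 = 36
Expected project duration μ = 36 weeks. Critical path: B → G → H.

Variance along critical path = 5.444 + 4.000 + 0.111 = 9.556
σ = √9.556 = 3.091 weeks

3.09 weeks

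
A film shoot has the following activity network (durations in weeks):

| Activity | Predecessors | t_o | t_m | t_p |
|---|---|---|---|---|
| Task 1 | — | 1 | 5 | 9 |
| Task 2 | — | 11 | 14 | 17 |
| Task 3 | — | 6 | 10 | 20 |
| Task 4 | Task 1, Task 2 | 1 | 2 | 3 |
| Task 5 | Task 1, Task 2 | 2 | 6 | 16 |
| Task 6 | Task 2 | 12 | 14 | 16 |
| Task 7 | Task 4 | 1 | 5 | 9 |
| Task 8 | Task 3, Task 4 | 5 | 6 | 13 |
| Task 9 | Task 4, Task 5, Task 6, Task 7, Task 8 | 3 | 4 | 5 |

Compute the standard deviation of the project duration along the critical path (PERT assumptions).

1.25 weeks

te_Task 1 = (1 + 4·5 + 9)/6 = 30/6 = 5; σ²_Task 1 = ((9−1)/6)² = 1.778
te_Task 2 = (11 + 4·14 + 17)/6 = 84/6 = 14; σ²_Task 2 = ((17−11)/6)² = 1.000
te_Task 3 = (6 + 4·10 + 20)/6 = 66/6 = 11; σ²_Task 3 = ((20−6)/6)² = 5.444
te_Task 4 = (1 + 4·2 + 3)/6 = 12/6 = 2; σ²_Task 4 = ((3−1)/6)² = 0.111
te_Task 5 = (2 + 4·6 + 16)/6 = 42/6 = 7; σ²_Task 5 = ((16−2)/6)² = 5.444
te_Task 6 = (12 + 4·14 + 16)/6 = 84/6 = 14; σ²_Task 6 = ((16−12)/6)² = 0.444
te_Task 7 = (1 + 4·5 + 9)/6 = 30/6 = 5; σ²_Task 7 = ((9−1)/6)² = 1.778
te_Task 8 = (5 + 4·6 + 13)/6 = 42/6 = 7; σ²_Task 8 = ((13−5)/6)² = 1.778
te_Task 9 = (3 + 4·4 + 5)/6 = 24/6 = 4; σ²_Task 9 = ((5−3)/6)² = 0.111

Forward pass:
ES_Task 1 = 0; EF_Task 1 = 5
ES_Task 2 = 0; EF_Task 2 = 14
ES_Task 3 = 0; EF_Task 3 = 11
ES_Task 4 = max(EF_Task 1=5, EF_Task 2=14) = 14; EF_Task 4 = 14+2 = 16
ES_Task 5 = max(EF_Task 1=5, EF_Task 2=14) = 14; EF_Task 5 = 14+7 = 21
ES_Task 6 = 14; EF_Task 6 = 14+14 = 28
ES_Task 7 = 16; EF_Task 7 = 16+5 = 21
ES_Task 8 = max(EF_Task 3=11, EF_Task 4=16) = 16; EF_Task 8 = 16+7 = 23
ES_Task 9 = max(EF_Task 4=16, EF_Task 5=21, EF_Task 6=28, EF_Task 7=21, EF_Task 8=23) = 28; EF_Task 9 = 28+4 = 32
Expected project duration μ = 32 weeks. Critical path: Task 2 → Task 6 → Task 9.

Variance along critical path = 1.000 + 0.444 + 0.111 = 1.556
σ = √1.556 = 1.247 weeks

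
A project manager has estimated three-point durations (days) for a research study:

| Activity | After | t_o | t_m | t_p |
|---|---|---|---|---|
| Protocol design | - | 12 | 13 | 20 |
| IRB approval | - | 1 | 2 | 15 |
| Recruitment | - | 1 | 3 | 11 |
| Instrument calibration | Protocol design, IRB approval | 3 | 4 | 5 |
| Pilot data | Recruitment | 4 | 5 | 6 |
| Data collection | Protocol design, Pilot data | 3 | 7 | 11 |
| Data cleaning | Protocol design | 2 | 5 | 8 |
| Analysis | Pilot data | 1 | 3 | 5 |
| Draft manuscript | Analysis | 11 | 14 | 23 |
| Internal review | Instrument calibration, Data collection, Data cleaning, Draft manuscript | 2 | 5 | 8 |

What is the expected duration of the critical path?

te_Protocol design = (12 + 4·13 + 20)/6 = 84/6 = 14
te_IRB approval = (1 + 4·2 + 15)/6 = 24/6 = 4
te_Recruitment = (1 + 4·3 + 11)/6 = 24/6 = 4
te_Instrument calibration = (3 + 4·4 + 5)/6 = 24/6 = 4
te_Pilot data = (4 + 4·5 + 6)/6 = 30/6 = 5
te_Data collection = (3 + 4·7 + 11)/6 = 42/6 = 7
te_Data cleaning = (2 + 4·5 + 8)/6 = 30/6 = 5
te_Analysis = (1 + 4·3 + 5)/6 = 18/6 = 3
te_Draft manuscript = (11 + 4·14 + 23)/6 = 90/6 = 15
te_Internal review = (2 + 4·5 + 8)/6 = 30/6 = 5

Forward pass:
ES_Protocol design = 0; EF_Protocol design = 14
ES_IRB approval = 0; EF_IRB approval = 4
ES_Recruitment = 0; EF_Recruitment = 4
ES_Instrument calibration = max(EF_Protocol design=14, EF_IRB approval=4) = 14; EF_Instrument calibration = 14+4 = 18
ES_Pilot data = 4; EF_Pilot data = 4+5 = 9
ES_Data collection = max(EF_Protocol design=14, EF_Pilot data=9) = 14; EF_Data collection = 14+7 = 21
ES_Data cleaning = 14; EF_Data cleaning = 14+5 = 19
ES_Analysis = 9; EF_Analysis = 9+3 = 12
ES_Draft manuscript = 12; EF_Draft manuscript = 12+15 = 27
ES_Internal review = max(EF_Instrument calibration=18, EF_Data collection=21, EF_Data cleaning=19, EF_Draft manuscript=27) = 27; EF_Internal review = 27+5 = 32
Expected project duration μ = 32 days. Critical path: Recruitment → Pilot data → Analysis → Draft manuscript → Internal review.

32 days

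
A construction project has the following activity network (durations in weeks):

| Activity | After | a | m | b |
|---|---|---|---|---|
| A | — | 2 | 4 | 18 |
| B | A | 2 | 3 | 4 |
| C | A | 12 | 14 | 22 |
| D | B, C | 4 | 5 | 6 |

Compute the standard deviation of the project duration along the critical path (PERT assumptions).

3.16 weeks

te_A = (2 + 4·4 + 18)/6 = 36/6 = 6; σ²_A = ((18−2)/6)² = 7.111
te_B = (2 + 4·3 + 4)/6 = 18/6 = 3; σ²_B = ((4−2)/6)² = 0.111
te_C = (12 + 4·14 + 22)/6 = 90/6 = 15; σ²_C = ((22−12)/6)² = 2.778
te_D = (4 + 4·5 + 6)/6 = 30/6 = 5; σ²_D = ((6−4)/6)² = 0.111

Forward pass:
ES_A = 0; EF_A = 6
ES_B = 6; EF_B = 6+3 = 9
ES_C = 6; EF_C = 6+15 = 21
ES_D = max(EF_B=9, EF_C=21) = 21; EF_D = 21+5 = 26
Expected project duration μ = 26 weeks. Critical path: A → C → D.

Variance along critical path = 7.111 + 2.778 + 0.111 = 10.000
σ = √10.000 = 3.162 weeks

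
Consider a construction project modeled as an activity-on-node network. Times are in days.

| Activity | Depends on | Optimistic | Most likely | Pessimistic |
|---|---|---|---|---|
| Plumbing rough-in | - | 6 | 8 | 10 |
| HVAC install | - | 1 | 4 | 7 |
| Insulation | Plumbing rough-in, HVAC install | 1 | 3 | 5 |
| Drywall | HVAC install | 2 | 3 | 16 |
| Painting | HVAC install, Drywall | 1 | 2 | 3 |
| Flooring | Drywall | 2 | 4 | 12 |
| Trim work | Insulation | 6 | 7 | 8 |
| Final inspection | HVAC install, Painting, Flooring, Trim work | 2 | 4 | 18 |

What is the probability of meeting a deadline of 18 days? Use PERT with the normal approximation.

te_Plumbing rough-in = (6 + 4·8 + 10)/6 = 48/6 = 8; σ²_Plumbing rough-in = ((10−6)/6)² = 0.444
te_HVAC install = (1 + 4·4 + 7)/6 = 24/6 = 4; σ²_HVAC install = ((7−1)/6)² = 1.000
te_Insulation = (1 + 4·3 + 5)/6 = 18/6 = 3; σ²_Insulation = ((5−1)/6)² = 0.444
te_Drywall = (2 + 4·3 + 16)/6 = 30/6 = 5; σ²_Drywall = ((16−2)/6)² = 5.444
te_Painting = (1 + 4·2 + 3)/6 = 12/6 = 2; σ²_Painting = ((3−1)/6)² = 0.111
te_Flooring = (2 + 4·4 + 12)/6 = 30/6 = 5; σ²_Flooring = ((12−2)/6)² = 2.778
te_Trim work = (6 + 4·7 + 8)/6 = 42/6 = 7; σ²_Trim work = ((8−6)/6)² = 0.111
te_Final inspection = (2 + 4·4 + 18)/6 = 36/6 = 6; σ²_Final inspection = ((18−2)/6)² = 7.111

Forward pass:
ES_Plumbing rough-in = 0; EF_Plumbing rough-in = 8
ES_HVAC install = 0; EF_HVAC install = 4
ES_Insulation = max(EF_Plumbing rough-in=8, EF_HVAC install=4) = 8; EF_Insulation = 8+3 = 11
ES_Drywall = 4; EF_Drywall = 4+5 = 9
ES_Painting = max(EF_HVAC install=4, EF_Drywall=9) = 9; EF_Painting = 9+2 = 11
ES_Flooring = 9; EF_Flooring = 9+5 = 14
ES_Trim work = 11; EF_Trim work = 11+7 = 18
ES_Final inspection = max(EF_HVAC install=4, EF_Painting=11, EF_Flooring=14, EF_Trim work=18) = 18; EF_Final inspection = 18+6 = 24
Expected project duration μ = 24 days. Critical path: Plumbing rough-in → Insulation → Trim work → Final inspection.

Variance along critical path = 0.444 + 0.444 + 0.111 + 7.111 = 8.111; σ = √8.111 = 2.848 days.
Z = (18 − 24) / 2.848 = -2.107
P(T ≤ 18) = Φ(-2.107) ≈ 0.018

0.018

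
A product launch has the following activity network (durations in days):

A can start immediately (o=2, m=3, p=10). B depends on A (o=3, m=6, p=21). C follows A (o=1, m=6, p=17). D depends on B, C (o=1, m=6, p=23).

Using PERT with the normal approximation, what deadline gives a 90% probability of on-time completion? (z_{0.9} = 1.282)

te_A = (2 + 4·3 + 10)/6 = 24/6 = 4; σ²_A = ((10−2)/6)² = 1.778
te_B = (3 + 4·6 + 21)/6 = 48/6 = 8; σ²_B = ((21−3)/6)² = 9.000
te_C = (1 + 4·6 + 17)/6 = 42/6 = 7; σ²_C = ((17−1)/6)² = 7.111
te_D = (1 + 4·6 + 23)/6 = 48/6 = 8; σ²_D = ((23−1)/6)² = 13.444

Forward pass:
ES_A = 0; EF_A = 4
ES_B = 4; EF_B = 4+8 = 12
ES_C = 4; EF_C = 4+7 = 11
ES_D = max(EF_B=12, EF_C=11) = 12; EF_D = 12+8 = 20
Expected project duration μ = 20 days. Critical path: A → B → D.

Variance along critical path = 1.778 + 9.000 + 13.444 = 24.222; σ = 4.922 days.
D = μ + z·σ = 20 + 1.282·4.922 = 26.3 days

26.3 days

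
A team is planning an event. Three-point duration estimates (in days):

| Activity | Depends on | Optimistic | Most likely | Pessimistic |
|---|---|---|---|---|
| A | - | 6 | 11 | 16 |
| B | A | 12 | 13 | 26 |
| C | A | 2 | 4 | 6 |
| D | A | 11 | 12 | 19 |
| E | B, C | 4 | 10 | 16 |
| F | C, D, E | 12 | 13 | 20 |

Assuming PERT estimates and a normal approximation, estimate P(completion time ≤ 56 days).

te_A = (6 + 4·11 + 16)/6 = 66/6 = 11; σ²_A = ((16−6)/6)² = 2.778
te_B = (12 + 4·13 + 26)/6 = 90/6 = 15; σ²_B = ((26−12)/6)² = 5.444
te_C = (2 + 4·4 + 6)/6 = 24/6 = 4; σ²_C = ((6−2)/6)² = 0.444
te_D = (11 + 4·12 + 19)/6 = 78/6 = 13; σ²_D = ((19−11)/6)² = 1.778
te_E = (4 + 4·10 + 16)/6 = 60/6 = 10; σ²_E = ((16−4)/6)² = 4.000
te_F = (12 + 4·13 + 20)/6 = 84/6 = 14; σ²_F = ((20−12)/6)² = 1.778

Forward pass:
ES_A = 0; EF_A = 11
ES_B = 11; EF_B = 11+15 = 26
ES_C = 11; EF_C = 11+4 = 15
ES_D = 11; EF_D = 11+13 = 24
ES_E = max(EF_B=26, EF_C=15) = 26; EF_E = 26+10 = 36
ES_F = max(EF_C=15, EF_D=24, EF_E=36) = 36; EF_F = 36+14 = 50
Expected project duration μ = 50 days. Critical path: A → B → E → F.

Variance along critical path = 2.778 + 5.444 + 4.000 + 1.778 = 14.000; σ = √14.000 = 3.742 days.
Z = (56 − 50) / 3.742 = 1.604
P(T ≤ 56) = Φ(1.604) ≈ 0.946

0.946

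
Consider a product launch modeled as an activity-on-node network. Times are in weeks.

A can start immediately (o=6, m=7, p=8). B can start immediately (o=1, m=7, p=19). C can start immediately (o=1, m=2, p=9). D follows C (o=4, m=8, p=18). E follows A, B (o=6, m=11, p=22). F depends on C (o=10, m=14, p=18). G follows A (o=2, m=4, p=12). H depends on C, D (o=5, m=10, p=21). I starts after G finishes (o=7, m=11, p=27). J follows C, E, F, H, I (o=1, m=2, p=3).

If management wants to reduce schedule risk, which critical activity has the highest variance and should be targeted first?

te_A = (6 + 4·7 + 8)/6 = 42/6 = 7; σ²_A = ((8−6)/6)² = 0.111
te_B = (1 + 4·7 + 19)/6 = 48/6 = 8; σ²_B = ((19−1)/6)² = 9.000
te_C = (1 + 4·2 + 9)/6 = 18/6 = 3; σ²_C = ((9−1)/6)² = 1.778
te_D = (4 + 4·8 + 18)/6 = 54/6 = 9; σ²_D = ((18−4)/6)² = 5.444
te_E = (6 + 4·11 + 22)/6 = 72/6 = 12; σ²_E = ((22−6)/6)² = 7.111
te_F = (10 + 4·14 + 18)/6 = 84/6 = 14; σ²_F = ((18−10)/6)² = 1.778
te_G = (2 + 4·4 + 12)/6 = 30/6 = 5; σ²_G = ((12−2)/6)² = 2.778
te_H = (5 + 4·10 + 21)/6 = 66/6 = 11; σ²_H = ((21−5)/6)² = 7.111
te_I = (7 + 4·11 + 27)/6 = 78/6 = 13; σ²_I = ((27−7)/6)² = 11.111
te_J = (1 + 4·2 + 3)/6 = 12/6 = 2; σ²_J = ((3−1)/6)² = 0.111

Forward pass:
ES_A = 0; EF_A = 7
ES_B = 0; EF_B = 8
ES_C = 0; EF_C = 3
ES_D = 3; EF_D = 3+9 = 12
ES_E = max(EF_A=7, EF_B=8) = 8; EF_E = 8+12 = 20
ES_F = 3; EF_F = 3+14 = 17
ES_G = 7; EF_G = 7+5 = 12
ES_H = max(EF_C=3, EF_D=12) = 12; EF_H = 12+11 = 23
ES_I = 12; EF_I = 12+13 = 25
ES_J = max(EF_C=3, EF_E=20, EF_F=17, EF_H=23, EF_I=25) = 25; EF_J = 25+2 = 27
Expected project duration μ = 27 weeks. Critical path: A → G → I → J.

Variances on critical path: σ²_A=0.111, σ²_G=2.778, σ²_I=11.111, σ²_J=0.111.
Largest is σ²_I = 11.111.

I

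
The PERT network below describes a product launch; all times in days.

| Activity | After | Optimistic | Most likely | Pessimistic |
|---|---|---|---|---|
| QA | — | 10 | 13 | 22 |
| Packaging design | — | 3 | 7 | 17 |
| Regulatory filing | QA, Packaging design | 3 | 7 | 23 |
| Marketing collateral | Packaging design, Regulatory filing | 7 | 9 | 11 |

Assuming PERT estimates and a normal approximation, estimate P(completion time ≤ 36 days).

0.845

te_QA = (10 + 4·13 + 22)/6 = 84/6 = 14; σ²_QA = ((22−10)/6)² = 4.000
te_Packaging design = (3 + 4·7 + 17)/6 = 48/6 = 8; σ²_Packaging design = ((17−3)/6)² = 5.444
te_Regulatory filing = (3 + 4·7 + 23)/6 = 54/6 = 9; σ²_Regulatory filing = ((23−3)/6)² = 11.111
te_Marketing collateral = (7 + 4·9 + 11)/6 = 54/6 = 9; σ²_Marketing collateral = ((11−7)/6)² = 0.444

Forward pass:
ES_QA = 0; EF_QA = 14
ES_Packaging design = 0; EF_Packaging design = 8
ES_Regulatory filing = max(EF_QA=14, EF_Packaging design=8) = 14; EF_Regulatory filing = 14+9 = 23
ES_Marketing collateral = max(EF_Packaging design=8, EF_Regulatory filing=23) = 23; EF_Marketing collateral = 23+9 = 32
Expected project duration μ = 32 days. Critical path: QA → Regulatory filing → Marketing collateral.

Variance along critical path = 4.000 + 11.111 + 0.444 = 15.556; σ = √15.556 = 3.944 days.
Z = (36 − 32) / 3.944 = 1.014
P(T ≤ 36) = Φ(1.014) ≈ 0.845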